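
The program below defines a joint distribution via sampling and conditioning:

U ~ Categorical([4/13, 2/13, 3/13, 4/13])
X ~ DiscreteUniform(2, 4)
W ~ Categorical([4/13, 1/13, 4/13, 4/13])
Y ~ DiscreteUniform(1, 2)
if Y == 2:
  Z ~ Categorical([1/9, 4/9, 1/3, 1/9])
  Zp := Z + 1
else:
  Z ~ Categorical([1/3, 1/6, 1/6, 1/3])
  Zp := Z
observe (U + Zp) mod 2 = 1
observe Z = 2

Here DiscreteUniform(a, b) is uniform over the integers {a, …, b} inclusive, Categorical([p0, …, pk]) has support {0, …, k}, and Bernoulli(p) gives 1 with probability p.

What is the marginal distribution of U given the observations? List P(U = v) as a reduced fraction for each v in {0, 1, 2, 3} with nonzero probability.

P(U=0) = 2/5, P(U=1) = 1/10, P(U=2) = 3/10, P(U=3) = 1/5

Enumerate traces; 48 have nonzero weight after conditioning:
  (U=0, X=2, W=0, Y=2, Z=2) weight 8/1521
  (U=0, X=2, W=1, Y=2, Z=2) weight 2/1521
  (U=0, X=2, W=2, Y=2, Z=2) weight 8/1521
  (U=0, X=2, W=3, Y=2, Z=2) weight 8/1521
  (U=0, X=3, W=0, Y=2, Z=2) weight 8/1521
  (U=0, X=3, W=1, Y=2, Z=2) weight 2/1521
  (U=0, X=3, W=2, Y=2, Z=2) weight 8/1521
  (U=0, X=3, W=3, Y=2, Z=2) weight 8/1521
  (U=1, X=2, W=0, Y=1, Z=2) weight 2/1521
  (U=2, X=2, W=0, Y=2, Z=2) weight 2/507
  … 38 more
Group by U:
  weight(U=0) = 2/39
  weight(U=1) = 1/78
  weight(U=2) = 1/26
  weight(U=3) = 1/39
Total weight = 2/39 + 1/78 + 1/26 + 1/39 = 5/39
P(U=0 | obs) = 2/39 / 5/39 = 2/5
P(U=1 | obs) = 1/78 / 5/39 = 1/10
P(U=2 | obs) = 1/26 / 5/39 = 3/10
P(U=3 | obs) = 1/39 / 5/39 = 1/5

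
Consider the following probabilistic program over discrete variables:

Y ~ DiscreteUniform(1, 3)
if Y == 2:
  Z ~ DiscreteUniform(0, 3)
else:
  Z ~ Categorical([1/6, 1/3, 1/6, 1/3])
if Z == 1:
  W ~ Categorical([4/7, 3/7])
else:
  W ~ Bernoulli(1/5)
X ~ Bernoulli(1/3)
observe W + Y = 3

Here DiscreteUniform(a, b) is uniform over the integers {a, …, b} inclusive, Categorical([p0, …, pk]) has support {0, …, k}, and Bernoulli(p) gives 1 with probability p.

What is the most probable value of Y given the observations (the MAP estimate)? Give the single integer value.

argmax_v P(Y = v | obs) = 3

Enumerate traces; 16 have nonzero weight after conditioning:
  (Y=2, Z=0, W=1, X=0) weight 1/90
  (Y=2, Z=0, W=1, X=1) weight 1/180
  (Y=2, Z=1, W=1, X=0) weight 1/42
  (Y=2, Z=1, W=1, X=1) weight 1/84
  (Y=2, Z=2, W=1, X=0) weight 1/90
  (Y=2, Z=2, W=1, X=1) weight 1/180
  (Y=2, Z=3, W=1, X=0) weight 1/90
  (Y=2, Z=3, W=1, X=1) weight 1/180
  (Y=3, Z=0, W=0, X=0) weight 4/135
  … 7 more
Group by Y:
  weight(Y=2) = 3/35
  weight(Y=3) = 76/315
Total weight = 3/35 + 76/315 = 103/315
P(Y=2 | obs) = 3/35 / 103/315 = 27/103
P(Y=3 | obs) = 76/315 / 103/315 = 76/103
argmax = 3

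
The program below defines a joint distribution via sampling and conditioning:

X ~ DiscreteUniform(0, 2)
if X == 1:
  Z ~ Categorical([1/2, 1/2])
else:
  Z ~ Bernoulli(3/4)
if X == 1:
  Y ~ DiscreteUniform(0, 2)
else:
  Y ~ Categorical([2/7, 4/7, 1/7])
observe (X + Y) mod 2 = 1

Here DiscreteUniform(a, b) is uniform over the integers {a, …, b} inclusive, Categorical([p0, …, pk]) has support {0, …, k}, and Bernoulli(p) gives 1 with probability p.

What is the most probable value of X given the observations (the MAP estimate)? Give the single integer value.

argmax_v P(X = v | obs) = 1

Enumerate traces; 8 have nonzero weight after conditioning:
  (X=0, Z=0, Y=1) weight 1/21
  (X=0, Z=1, Y=1) weight 1/7
  (X=1, Z=0, Y=0) weight 1/18
  (X=1, Z=0, Y=2) weight 1/18
  (X=1, Z=1, Y=0) weight 1/18
  (X=1, Z=1, Y=2) weight 1/18
  (X=2, Z=0, Y=1) weight 1/21
  (X=2, Z=1, Y=1) weight 1/7
Group by X:
  weight(X=0) = 4/21
  weight(X=1) = 2/9
  weight(X=2) = 4/21
Total weight = 4/21 + 2/9 + 4/21 = 38/63
P(X=0 | obs) = 4/21 / 38/63 = 6/19
P(X=1 | obs) = 2/9 / 38/63 = 7/19
P(X=2 | obs) = 4/21 / 38/63 = 6/19
argmax = 1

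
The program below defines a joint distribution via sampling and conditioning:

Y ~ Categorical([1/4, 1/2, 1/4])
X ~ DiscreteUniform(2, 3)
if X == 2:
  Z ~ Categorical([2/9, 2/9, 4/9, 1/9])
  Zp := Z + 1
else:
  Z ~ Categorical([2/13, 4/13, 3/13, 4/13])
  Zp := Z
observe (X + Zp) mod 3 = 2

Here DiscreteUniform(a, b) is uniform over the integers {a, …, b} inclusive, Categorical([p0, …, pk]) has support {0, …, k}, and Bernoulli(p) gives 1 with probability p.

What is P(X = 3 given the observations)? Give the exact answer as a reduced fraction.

Enumerate traces; 6 have nonzero weight after conditioning:
  (Y=0, X=2, Z=2) weight 1/18
  (Y=0, X=3, Z=2) weight 3/104
  (Y=1, X=2, Z=2) weight 1/9
  (Y=1, X=3, Z=2) weight 3/52
  (Y=2, X=2, Z=2) weight 1/18
  (Y=2, X=3, Z=2) weight 3/104
Group by X:
  weight(X=2) = 2/9
  weight(X=3) = 3/26
Total weight = 2/9 + 3/26 = 79/234
P(X=2 | obs) = 2/9 / 79/234 = 52/79
P(X=3 | obs) = 3/26 / 79/234 = 27/79

P(X = 3 | obs) = 27/79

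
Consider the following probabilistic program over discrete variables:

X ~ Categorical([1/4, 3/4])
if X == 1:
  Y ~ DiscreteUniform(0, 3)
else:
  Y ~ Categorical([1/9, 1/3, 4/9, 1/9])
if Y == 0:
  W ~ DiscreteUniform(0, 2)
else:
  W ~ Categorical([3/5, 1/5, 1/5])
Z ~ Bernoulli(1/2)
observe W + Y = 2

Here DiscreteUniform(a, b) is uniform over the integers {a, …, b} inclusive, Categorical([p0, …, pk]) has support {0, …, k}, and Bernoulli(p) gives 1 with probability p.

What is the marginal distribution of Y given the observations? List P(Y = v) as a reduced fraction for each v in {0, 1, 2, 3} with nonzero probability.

P(Y=0) = 155/659, P(Y=1) = 117/659, P(Y=2) = 387/659

Enumerate traces; 12 have nonzero weight after conditioning:
  (X=0, Y=0, W=2, Z=0) weight 1/216
  (X=0, Y=0, W=2, Z=1) weight 1/216
  (X=0, Y=1, W=1, Z=0) weight 1/120
  (X=0, Y=1, W=1, Z=1) weight 1/120
  (X=0, Y=2, W=0, Z=0) weight 1/30
  (X=0, Y=2, W=0, Z=1) weight 1/30
  (X=1, Y=0, W=2, Z=0) weight 1/32
  (X=1, Y=0, W=2, Z=1) weight 1/32
  … 4 more
Group by Y:
  weight(Y=0) = 31/432
  weight(Y=1) = 13/240
  weight(Y=2) = 43/240
Total weight = 31/432 + 13/240 + 43/240 = 659/2160
P(Y=0 | obs) = 31/432 / 659/2160 = 155/659
P(Y=1 | obs) = 13/240 / 659/2160 = 117/659
P(Y=2 | obs) = 43/240 / 659/2160 = 387/659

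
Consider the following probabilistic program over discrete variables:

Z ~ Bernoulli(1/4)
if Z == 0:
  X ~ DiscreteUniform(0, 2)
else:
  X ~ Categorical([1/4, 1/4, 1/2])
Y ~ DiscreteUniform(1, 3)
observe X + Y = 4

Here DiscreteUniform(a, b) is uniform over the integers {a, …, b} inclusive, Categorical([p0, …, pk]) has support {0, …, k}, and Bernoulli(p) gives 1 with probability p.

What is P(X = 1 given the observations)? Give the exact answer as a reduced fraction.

P(X = 1 | obs) = 5/11

Enumerate traces; 4 have nonzero weight after conditioning:
  (Z=0, X=1, Y=3) weight 1/12
  (Z=0, X=2, Y=2) weight 1/12
  (Z=1, X=1, Y=3) weight 1/48
  (Z=1, X=2, Y=2) weight 1/24
Group by X:
  weight(X=1) = 5/48
  weight(X=2) = 1/8
Total weight = 5/48 + 1/8 = 11/48
P(X=1 | obs) = 5/48 / 11/48 = 5/11
P(X=2 | obs) = 1/8 / 11/48 = 6/11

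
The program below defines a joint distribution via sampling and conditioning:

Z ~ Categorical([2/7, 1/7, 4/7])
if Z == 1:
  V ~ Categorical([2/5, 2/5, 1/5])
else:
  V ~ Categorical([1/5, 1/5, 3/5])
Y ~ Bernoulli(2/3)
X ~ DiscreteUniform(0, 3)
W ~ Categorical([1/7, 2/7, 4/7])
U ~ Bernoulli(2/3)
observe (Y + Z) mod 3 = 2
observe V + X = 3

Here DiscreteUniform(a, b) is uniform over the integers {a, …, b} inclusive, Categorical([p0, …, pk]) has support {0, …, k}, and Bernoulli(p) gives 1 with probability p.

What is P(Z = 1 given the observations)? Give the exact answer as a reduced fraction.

Enumerate traces; 36 have nonzero weight after conditioning:
  (Z=1, V=0, Y=1, X=3, W=0, U=0) weight 1/2205
  (Z=1, V=0, Y=1, X=3, W=0, U=1) weight 2/2205
  (Z=1, V=0, Y=1, X=3, W=1, U=0) weight 2/2205
  (Z=1, V=0, Y=1, X=3, W=1, U=1) weight 4/2205
  (Z=1, V=0, Y=1, X=3, W=2, U=0) weight 4/2205
  (Z=1, V=0, Y=1, X=3, W=2, U=1) weight 8/2205
  (Z=1, V=1, Y=1, X=2, W=0, U=0) weight 1/2205
  (Z=1, V=1, Y=1, X=2, W=0, U=1) weight 2/2205
  (Z=2, V=0, Y=0, X=3, W=0, U=0) weight 1/2205
  … 27 more
Group by Z:
  weight(Z=1) = 1/42
  weight(Z=2) = 1/21
Total weight = 1/42 + 1/21 = 1/14
P(Z=1 | obs) = 1/42 / 1/14 = 1/3
P(Z=2 | obs) = 1/21 / 1/14 = 2/3

P(Z = 1 | obs) = 1/3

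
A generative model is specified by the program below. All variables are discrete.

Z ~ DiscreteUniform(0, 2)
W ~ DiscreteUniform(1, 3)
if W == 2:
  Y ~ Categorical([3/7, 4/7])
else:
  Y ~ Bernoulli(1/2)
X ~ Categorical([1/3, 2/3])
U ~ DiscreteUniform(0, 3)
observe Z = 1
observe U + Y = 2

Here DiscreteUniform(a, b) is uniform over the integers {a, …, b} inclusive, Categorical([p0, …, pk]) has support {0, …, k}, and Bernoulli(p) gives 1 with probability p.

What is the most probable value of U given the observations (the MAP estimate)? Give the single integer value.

Enumerate traces; 12 have nonzero weight after conditioning:
  (Z=1, W=1, Y=0, X=0, U=2) weight 1/216
  (Z=1, W=1, Y=0, X=1, U=2) weight 1/108
  (Z=1, W=1, Y=1, X=0, U=1) weight 1/216
  (Z=1, W=1, Y=1, X=1, U=1) weight 1/108
  (Z=1, W=2, Y=0, X=0, U=2) weight 1/252
  (Z=1, W=2, Y=0, X=1, U=2) weight 1/126
  (Z=1, W=2, Y=1, X=0, U=1) weight 1/189
  (Z=1, W=2, Y=1, X=1, U=1) weight 2/189
  … 4 more
Group by U:
  weight(U=1) = 11/252
  weight(U=2) = 5/126
Total weight = 11/252 + 5/126 = 1/12
P(U=1 | obs) = 11/252 / 1/12 = 11/21
P(U=2 | obs) = 5/126 / 1/12 = 10/21
argmax = 1

argmax_v P(U = v | obs) = 1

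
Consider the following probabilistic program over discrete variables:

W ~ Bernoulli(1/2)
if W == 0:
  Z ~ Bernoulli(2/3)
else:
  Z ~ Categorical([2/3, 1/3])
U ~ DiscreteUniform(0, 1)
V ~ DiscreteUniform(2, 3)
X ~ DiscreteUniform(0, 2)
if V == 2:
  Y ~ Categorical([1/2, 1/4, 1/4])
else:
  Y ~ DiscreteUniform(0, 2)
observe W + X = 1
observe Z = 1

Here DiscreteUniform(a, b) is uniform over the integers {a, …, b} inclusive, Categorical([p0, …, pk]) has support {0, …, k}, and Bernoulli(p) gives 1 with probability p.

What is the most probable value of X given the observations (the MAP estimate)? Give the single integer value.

Enumerate traces; 24 have nonzero weight after conditioning:
  (W=0, Z=1, U=0, V=2, X=1, Y=0) weight 1/72
  (W=0, Z=1, U=0, V=2, X=1, Y=1) weight 1/144
  (W=0, Z=1, U=0, V=2, X=1, Y=2) weight 1/144
  (W=0, Z=1, U=0, V=3, X=1, Y=0) weight 1/108
  (W=0, Z=1, U=0, V=3, X=1, Y=1) weight 1/108
  (W=0, Z=1, U=0, V=3, X=1, Y=2) weight 1/108
  (W=0, Z=1, U=1, V=2, X=1, Y=0) weight 1/72
  (W=0, Z=1, U=1, V=2, X=1, Y=1) weight 1/144
  (W=1, Z=1, U=0, V=2, X=0, Y=0) weight 1/144
  … 15 more
Group by X:
  weight(X=0) = 1/18
  weight(X=1) = 1/9
Total weight = 1/18 + 1/9 = 1/6
P(X=0 | obs) = 1/18 / 1/6 = 1/3
P(X=1 | obs) = 1/9 / 1/6 = 2/3
argmax = 1

argmax_v P(X = v | obs) = 1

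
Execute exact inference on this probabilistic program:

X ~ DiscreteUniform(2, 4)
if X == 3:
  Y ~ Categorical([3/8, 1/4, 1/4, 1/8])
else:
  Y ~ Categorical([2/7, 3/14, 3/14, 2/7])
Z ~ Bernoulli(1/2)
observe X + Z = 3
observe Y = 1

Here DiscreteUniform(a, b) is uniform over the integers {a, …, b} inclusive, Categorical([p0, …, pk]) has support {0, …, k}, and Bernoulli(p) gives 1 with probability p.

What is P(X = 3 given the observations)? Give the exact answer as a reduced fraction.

P(X = 3 | obs) = 7/13

Enumerate traces; 2 have nonzero weight after conditioning:
  (X=2, Y=1, Z=1) weight 1/28
  (X=3, Y=1, Z=0) weight 1/24
Group by X:
  weight(X=2) = 1/28
  weight(X=3) = 1/24
Total weight = 1/28 + 1/24 = 13/168
P(X=2 | obs) = 1/28 / 13/168 = 6/13
P(X=3 | obs) = 1/24 / 13/168 = 7/13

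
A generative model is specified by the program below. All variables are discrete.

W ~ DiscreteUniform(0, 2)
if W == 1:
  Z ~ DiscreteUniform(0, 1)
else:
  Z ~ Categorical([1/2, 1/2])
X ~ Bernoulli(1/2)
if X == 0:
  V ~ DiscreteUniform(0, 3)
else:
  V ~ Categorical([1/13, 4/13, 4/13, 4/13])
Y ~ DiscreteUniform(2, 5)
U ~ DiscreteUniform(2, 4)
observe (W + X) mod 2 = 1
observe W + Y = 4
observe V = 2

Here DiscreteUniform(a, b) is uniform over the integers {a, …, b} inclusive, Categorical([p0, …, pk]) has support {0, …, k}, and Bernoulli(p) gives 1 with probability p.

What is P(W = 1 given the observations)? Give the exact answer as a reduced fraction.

P(W = 1 | obs) = 13/45

Enumerate traces; 18 have nonzero weight after conditioning:
  (W=0, Z=0, X=1, V=2, Y=4, U=2) weight 1/468
  (W=0, Z=0, X=1, V=2, Y=4, U=3) weight 1/468
  (W=0, Z=0, X=1, V=2, Y=4, U=4) weight 1/468
  (W=0, Z=1, X=1, V=2, Y=4, U=2) weight 1/468
  (W=0, Z=1, X=1, V=2, Y=4, U=3) weight 1/468
  (W=0, Z=1, X=1, V=2, Y=4, U=4) weight 1/468
  (W=1, Z=0, X=0, V=2, Y=3, U=2) weight 1/576
  (W=1, Z=0, X=0, V=2, Y=3, U=3) weight 1/576
  (W=2, Z=0, X=1, V=2, Y=2, U=2) weight 1/468
  … 9 more
Group by W:
  weight(W=0) = 1/78
  weight(W=1) = 1/96
  weight(W=2) = 1/78
Total weight = 1/78 + 1/96 + 1/78 = 15/416
P(W=0 | obs) = 1/78 / 15/416 = 16/45
P(W=1 | obs) = 1/96 / 15/416 = 13/45
P(W=2 | obs) = 1/78 / 15/416 = 16/45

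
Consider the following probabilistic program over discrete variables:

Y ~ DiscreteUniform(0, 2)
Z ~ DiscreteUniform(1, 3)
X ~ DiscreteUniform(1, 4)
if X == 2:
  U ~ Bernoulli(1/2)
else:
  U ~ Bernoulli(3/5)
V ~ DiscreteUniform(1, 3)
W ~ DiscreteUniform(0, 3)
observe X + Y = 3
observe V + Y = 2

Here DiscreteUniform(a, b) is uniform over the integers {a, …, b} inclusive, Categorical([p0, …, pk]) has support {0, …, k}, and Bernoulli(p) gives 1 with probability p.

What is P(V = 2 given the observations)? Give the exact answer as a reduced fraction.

Enumerate traces; 48 have nonzero weight after conditioning:
  (Y=0, Z=1, X=3, U=0, V=2, W=0) weight 1/1080
  (Y=0, Z=1, X=3, U=0, V=2, W=1) weight 1/1080
  (Y=0, Z=1, X=3, U=0, V=2, W=2) weight 1/1080
  (Y=0, Z=1, X=3, U=0, V=2, W=3) weight 1/1080
  (Y=0, Z=1, X=3, U=1, V=2, W=0) weight 1/720
  (Y=0, Z=1, X=3, U=1, V=2, W=1) weight 1/720
  (Y=0, Z=1, X=3, U=1, V=2, W=2) weight 1/720
  (Y=0, Z=1, X=3, U=1, V=2, W=3) weight 1/720
  (Y=1, Z=1, X=2, U=0, V=1, W=0) weight 1/864
  … 39 more
Group by V:
  weight(V=1) = 1/36
  weight(V=2) = 1/36
Total weight = 1/36 + 1/36 = 1/18
P(V=1 | obs) = 1/36 / 1/18 = 1/2
P(V=2 | obs) = 1/36 / 1/18 = 1/2

P(V = 2 | obs) = 1/2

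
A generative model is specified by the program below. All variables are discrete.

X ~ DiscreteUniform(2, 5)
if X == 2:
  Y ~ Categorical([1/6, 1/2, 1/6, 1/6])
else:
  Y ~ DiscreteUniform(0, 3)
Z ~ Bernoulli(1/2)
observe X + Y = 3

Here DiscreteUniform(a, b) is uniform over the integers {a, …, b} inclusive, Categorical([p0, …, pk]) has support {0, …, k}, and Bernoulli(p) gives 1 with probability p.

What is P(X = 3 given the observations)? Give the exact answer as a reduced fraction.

P(X = 3 | obs) = 1/3

Enumerate traces; 4 have nonzero weight after conditioning:
  (X=2, Y=1, Z=0) weight 1/16
  (X=2, Y=1, Z=1) weight 1/16
  (X=3, Y=0, Z=0) weight 1/32
  (X=3, Y=0, Z=1) weight 1/32
Group by X:
  weight(X=2) = 1/8
  weight(X=3) = 1/16
Total weight = 1/8 + 1/16 = 3/16
P(X=2 | obs) = 1/8 / 3/16 = 2/3
P(X=3 | obs) = 1/16 / 3/16 = 1/3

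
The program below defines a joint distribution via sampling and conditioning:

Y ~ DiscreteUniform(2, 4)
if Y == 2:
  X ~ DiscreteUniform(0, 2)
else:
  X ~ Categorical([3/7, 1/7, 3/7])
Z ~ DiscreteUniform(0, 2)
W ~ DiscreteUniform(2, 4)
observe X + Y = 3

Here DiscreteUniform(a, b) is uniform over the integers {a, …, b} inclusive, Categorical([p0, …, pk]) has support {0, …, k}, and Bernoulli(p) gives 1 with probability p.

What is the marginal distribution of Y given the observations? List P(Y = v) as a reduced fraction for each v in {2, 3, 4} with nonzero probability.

Enumerate traces; 18 have nonzero weight after conditioning:
  (Y=2, X=1, Z=0, W=2) weight 1/81
  (Y=2, X=1, Z=0, W=3) weight 1/81
  (Y=2, X=1, Z=0, W=4) weight 1/81
  (Y=2, X=1, Z=1, W=2) weight 1/81
  (Y=2, X=1, Z=1, W=3) weight 1/81
  (Y=2, X=1, Z=1, W=4) weight 1/81
  (Y=2, X=1, Z=2, W=2) weight 1/81
  (Y=2, X=1, Z=2, W=3) weight 1/81
  (Y=3, X=0, Z=0, W=2) weight 1/63
  … 9 more
Group by Y:
  weight(Y=2) = 1/9
  weight(Y=3) = 1/7
Total weight = 1/9 + 1/7 = 16/63
P(Y=2 | obs) = 1/9 / 16/63 = 7/16
P(Y=3 | obs) = 1/7 / 16/63 = 9/16

P(Y=2) = 7/16, P(Y=3) = 9/16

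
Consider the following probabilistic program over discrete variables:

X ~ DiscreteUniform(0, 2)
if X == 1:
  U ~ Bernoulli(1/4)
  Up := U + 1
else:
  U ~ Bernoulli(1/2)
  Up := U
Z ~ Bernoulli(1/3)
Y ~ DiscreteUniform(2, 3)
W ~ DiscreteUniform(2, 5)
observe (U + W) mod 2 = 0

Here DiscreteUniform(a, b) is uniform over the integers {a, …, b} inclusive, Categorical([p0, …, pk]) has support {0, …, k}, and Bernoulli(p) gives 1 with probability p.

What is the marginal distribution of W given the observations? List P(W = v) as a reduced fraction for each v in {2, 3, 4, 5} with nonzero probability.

P(W=2) = 7/24, P(W=3) = 5/24, P(W=4) = 7/24, P(W=5) = 5/24

Enumerate traces; 48 have nonzero weight after conditioning:
  (X=0, U=0, Z=0, Y=2, W=2) weight 1/72
  (X=0, U=0, Z=0, Y=2, W=4) weight 1/72
  (X=0, U=0, Z=0, Y=3, W=2) weight 1/72
  (X=0, U=0, Z=0, Y=3, W=4) weight 1/72
  (X=0, U=0, Z=1, Y=2, W=2) weight 1/144
  (X=0, U=0, Z=1, Y=2, W=4) weight 1/144
  (X=0, U=0, Z=1, Y=3, W=2) weight 1/144
  (X=0, U=0, Z=1, Y=3, W=4) weight 1/144
  (X=0, U=1, Z=0, Y=2, W=3) weight 1/72
  (X=0, U=1, Z=0, Y=2, W=5) weight 1/72
  … 38 more
Group by W:
  weight(W=2) = 7/48
  weight(W=3) = 5/48
  weight(W=4) = 7/48
  weight(W=5) = 5/48
Total weight = 7/48 + 5/48 + 7/48 + 5/48 = 1/2
P(W=2 | obs) = 7/48 / 1/2 = 7/24
P(W=3 | obs) = 5/48 / 1/2 = 5/24
P(W=4 | obs) = 7/48 / 1/2 = 7/24
P(W=5 | obs) = 5/48 / 1/2 = 5/24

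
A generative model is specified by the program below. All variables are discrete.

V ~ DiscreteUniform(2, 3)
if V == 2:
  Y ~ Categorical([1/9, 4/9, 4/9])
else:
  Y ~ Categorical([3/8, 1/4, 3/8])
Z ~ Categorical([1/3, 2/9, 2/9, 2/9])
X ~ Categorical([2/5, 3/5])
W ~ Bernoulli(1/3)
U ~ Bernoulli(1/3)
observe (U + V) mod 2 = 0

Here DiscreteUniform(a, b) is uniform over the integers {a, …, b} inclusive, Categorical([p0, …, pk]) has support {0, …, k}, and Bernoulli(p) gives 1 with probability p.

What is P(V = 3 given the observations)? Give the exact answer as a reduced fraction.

Enumerate traces; 96 have nonzero weight after conditioning:
  (V=2, Y=0, Z=0, X=0, W=0, U=0) weight 4/1215
  (V=2, Y=0, Z=0, X=0, W=1, U=0) weight 2/1215
  (V=2, Y=0, Z=0, X=1, W=0, U=0) weight 2/405
  (V=2, Y=0, Z=0, X=1, W=1, U=0) weight 1/405
  (V=2, Y=0, Z=1, X=0, W=0, U=0) weight 8/3645
  (V=2, Y=0, Z=1, X=0, W=1, U=0) weight 4/3645
  (V=2, Y=0, Z=1, X=1, W=0, U=0) weight 4/1215
  (V=2, Y=0, Z=1, X=1, W=1, U=0) weight 2/1215
  (V=3, Y=0, Z=0, X=0, W=0, U=1) weight 1/180
  … 87 more
Group by V:
  weight(V=2) = 1/3
  weight(V=3) = 1/6
Total weight = 1/3 + 1/6 = 1/2
P(V=2 | obs) = 1/3 / 1/2 = 2/3
P(V=3 | obs) = 1/6 / 1/2 = 1/3

P(V = 3 | obs) = 1/3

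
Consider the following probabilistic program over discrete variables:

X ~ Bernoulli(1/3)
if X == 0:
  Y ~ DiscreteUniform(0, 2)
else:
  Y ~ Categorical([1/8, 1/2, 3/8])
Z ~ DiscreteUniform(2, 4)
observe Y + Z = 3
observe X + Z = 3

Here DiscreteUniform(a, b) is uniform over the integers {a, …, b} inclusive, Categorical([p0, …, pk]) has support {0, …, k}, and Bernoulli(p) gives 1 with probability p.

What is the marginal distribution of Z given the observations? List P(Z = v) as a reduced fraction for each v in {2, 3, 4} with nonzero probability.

Enumerate traces; 2 have nonzero weight after conditioning:
  (X=0, Y=0, Z=3) weight 2/27
  (X=1, Y=1, Z=2) weight 1/18
Group by Z:
  weight(Z=2) = 1/18
  weight(Z=3) = 2/27
Total weight = 1/18 + 2/27 = 7/54
P(Z=2 | obs) = 1/18 / 7/54 = 3/7
P(Z=3 | obs) = 2/27 / 7/54 = 4/7

P(Z=2) = 3/7, P(Z=3) = 4/7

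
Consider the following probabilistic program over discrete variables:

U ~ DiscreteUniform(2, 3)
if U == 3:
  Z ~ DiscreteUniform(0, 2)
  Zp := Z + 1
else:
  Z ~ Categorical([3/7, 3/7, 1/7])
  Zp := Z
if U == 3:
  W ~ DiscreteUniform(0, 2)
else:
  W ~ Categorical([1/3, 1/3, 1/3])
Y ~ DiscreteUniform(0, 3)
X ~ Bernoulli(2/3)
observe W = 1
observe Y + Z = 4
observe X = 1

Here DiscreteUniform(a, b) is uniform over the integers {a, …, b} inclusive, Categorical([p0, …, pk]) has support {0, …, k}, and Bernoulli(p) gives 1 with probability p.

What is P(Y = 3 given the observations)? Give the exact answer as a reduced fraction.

Enumerate traces; 4 have nonzero weight after conditioning:
  (U=2, Z=1, W=1, Y=3, X=1) weight 1/84
  (U=2, Z=2, W=1, Y=2, X=1) weight 1/252
  (U=3, Z=1, W=1, Y=3, X=1) weight 1/108
  (U=3, Z=2, W=1, Y=2, X=1) weight 1/108
Group by Y:
  weight(Y=2) = 5/378
  weight(Y=3) = 4/189
Total weight = 5/378 + 4/189 = 13/378
P(Y=2 | obs) = 5/378 / 13/378 = 5/13
P(Y=3 | obs) = 4/189 / 13/378 = 8/13

P(Y = 3 | obs) = 8/13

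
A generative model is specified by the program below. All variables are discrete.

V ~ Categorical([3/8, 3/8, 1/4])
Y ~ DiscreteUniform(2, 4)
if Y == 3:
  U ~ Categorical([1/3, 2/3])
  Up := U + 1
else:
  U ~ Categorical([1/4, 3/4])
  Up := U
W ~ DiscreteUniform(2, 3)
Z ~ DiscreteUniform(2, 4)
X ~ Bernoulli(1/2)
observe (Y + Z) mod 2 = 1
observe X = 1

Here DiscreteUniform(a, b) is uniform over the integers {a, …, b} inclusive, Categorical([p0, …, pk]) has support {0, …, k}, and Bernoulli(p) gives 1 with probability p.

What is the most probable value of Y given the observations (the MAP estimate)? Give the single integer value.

argmax_v P(Y = v | obs) = 3

Enumerate traces; 48 have nonzero weight after conditioning:
  (V=0, Y=2, U=0, W=2, Z=3, X=1) weight 1/384
  (V=0, Y=2, U=0, W=3, Z=3, X=1) weight 1/384
  (V=0, Y=2, U=1, W=2, Z=3, X=1) weight 1/128
  (V=0, Y=2, U=1, W=3, Z=3, X=1) weight 1/128
  (V=0, Y=3, U=0, W=2, Z=2, X=1) weight 1/288
  (V=0, Y=3, U=0, W=2, Z=4, X=1) weight 1/288
  (V=0, Y=3, U=0, W=3, Z=2, X=1) weight 1/288
  (V=0, Y=3, U=0, W=3, Z=4, X=1) weight 1/288
  (V=0, Y=4, U=0, W=2, Z=3, X=1) weight 1/384
  … 39 more
Group by Y:
  weight(Y=2) = 1/18
  weight(Y=3) = 1/9
  weight(Y=4) = 1/18
Total weight = 1/18 + 1/9 + 1/18 = 2/9
P(Y=2 | obs) = 1/18 / 2/9 = 1/4
P(Y=3 | obs) = 1/9 / 2/9 = 1/2
P(Y=4 | obs) = 1/18 / 2/9 = 1/4
argmax = 3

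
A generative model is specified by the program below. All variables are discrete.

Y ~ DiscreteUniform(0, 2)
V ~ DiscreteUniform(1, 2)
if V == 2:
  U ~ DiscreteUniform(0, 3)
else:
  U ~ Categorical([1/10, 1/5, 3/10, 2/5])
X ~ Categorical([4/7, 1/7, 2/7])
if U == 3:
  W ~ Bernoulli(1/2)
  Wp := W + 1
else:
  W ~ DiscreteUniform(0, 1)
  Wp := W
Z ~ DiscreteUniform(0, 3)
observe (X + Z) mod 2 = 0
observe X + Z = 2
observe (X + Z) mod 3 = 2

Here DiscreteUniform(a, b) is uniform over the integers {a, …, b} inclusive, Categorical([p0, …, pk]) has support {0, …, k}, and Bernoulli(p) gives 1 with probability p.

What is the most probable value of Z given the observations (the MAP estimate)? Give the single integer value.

argmax_v P(Z = v | obs) = 2

Enumerate traces; 144 have nonzero weight after conditioning:
  (Y=0, V=1, U=0, X=0, W=0, Z=2) weight 1/840
  (Y=0, V=1, U=0, X=0, W=1, Z=2) weight 1/840
  (Y=0, V=1, U=0, X=1, W=0, Z=1) weight 1/3360
  (Y=0, V=1, U=0, X=1, W=1, Z=1) weight 1/3360
  (Y=0, V=1, U=0, X=2, W=0, Z=0) weight 1/1680
  (Y=0, V=1, U=0, X=2, W=1, Z=0) weight 1/1680
  (Y=0, V=1, U=1, X=0, W=0, Z=2) weight 1/420
  (Y=0, V=1, U=1, X=0, W=1, Z=2) weight 1/420
  … 136 more
Group by Z:
  weight(Z=0) = 1/14
  weight(Z=1) = 1/28
  weight(Z=2) = 1/7
Total weight = 1/14 + 1/28 + 1/7 = 1/4
P(Z=0 | obs) = 1/14 / 1/4 = 2/7
P(Z=1 | obs) = 1/28 / 1/4 = 1/7
P(Z=2 | obs) = 1/7 / 1/4 = 4/7
argmax = 2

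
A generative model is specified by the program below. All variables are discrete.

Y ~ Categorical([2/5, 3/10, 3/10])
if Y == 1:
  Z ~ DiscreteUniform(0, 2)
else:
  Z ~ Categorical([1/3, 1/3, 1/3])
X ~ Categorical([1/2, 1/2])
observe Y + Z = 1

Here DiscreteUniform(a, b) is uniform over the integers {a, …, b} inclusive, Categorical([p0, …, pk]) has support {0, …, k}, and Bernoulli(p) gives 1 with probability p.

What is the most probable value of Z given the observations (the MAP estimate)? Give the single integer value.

argmax_v P(Z = v | obs) = 1

Enumerate traces; 4 have nonzero weight after conditioning:
  (Y=0, Z=1, X=0) weight 1/15
  (Y=0, Z=1, X=1) weight 1/15
  (Y=1, Z=0, X=0) weight 1/20
  (Y=1, Z=0, X=1) weight 1/20
Group by Z:
  weight(Z=0) = 1/10
  weight(Z=1) = 2/15
Total weight = 1/10 + 2/15 = 7/30
P(Z=0 | obs) = 1/10 / 7/30 = 3/7
P(Z=1 | obs) = 2/15 / 7/30 = 4/7
argmax = 1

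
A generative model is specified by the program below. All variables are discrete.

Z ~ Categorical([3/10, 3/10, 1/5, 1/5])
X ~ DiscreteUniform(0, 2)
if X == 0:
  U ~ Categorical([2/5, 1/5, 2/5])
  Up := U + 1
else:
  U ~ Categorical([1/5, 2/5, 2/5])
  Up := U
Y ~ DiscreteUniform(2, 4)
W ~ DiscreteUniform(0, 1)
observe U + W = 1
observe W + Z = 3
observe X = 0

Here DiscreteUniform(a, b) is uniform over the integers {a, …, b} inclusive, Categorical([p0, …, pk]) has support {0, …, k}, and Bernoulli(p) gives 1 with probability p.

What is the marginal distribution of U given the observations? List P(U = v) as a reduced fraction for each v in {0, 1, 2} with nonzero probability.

P(U=0) = 2/3, P(U=1) = 1/3

Enumerate traces; 6 have nonzero weight after conditioning:
  (Z=2, X=0, U=0, Y=2, W=1) weight 1/225
  (Z=2, X=0, U=0, Y=3, W=1) weight 1/225
  (Z=2, X=0, U=0, Y=4, W=1) weight 1/225
  (Z=3, X=0, U=1, Y=2, W=0) weight 1/450
  (Z=3, X=0, U=1, Y=3, W=0) weight 1/450
  (Z=3, X=0, U=1, Y=4, W=0) weight 1/450
Group by U:
  weight(U=0) = 1/75
  weight(U=1) = 1/150
Total weight = 1/75 + 1/150 = 1/50
P(U=0 | obs) = 1/75 / 1/50 = 2/3
P(U=1 | obs) = 1/150 / 1/50 = 1/3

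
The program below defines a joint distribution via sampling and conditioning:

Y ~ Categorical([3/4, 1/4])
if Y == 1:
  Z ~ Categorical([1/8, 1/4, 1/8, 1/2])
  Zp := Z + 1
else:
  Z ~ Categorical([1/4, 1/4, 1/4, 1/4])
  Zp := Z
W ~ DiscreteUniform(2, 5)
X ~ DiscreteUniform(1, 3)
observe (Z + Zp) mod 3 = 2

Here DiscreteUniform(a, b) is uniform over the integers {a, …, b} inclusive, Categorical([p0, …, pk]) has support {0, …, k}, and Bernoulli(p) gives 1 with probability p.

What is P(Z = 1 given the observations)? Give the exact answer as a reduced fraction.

P(Z = 1 | obs) = 6/7

Enumerate traces; 24 have nonzero weight after conditioning:
  (Y=0, Z=1, W=2, X=1) weight 1/64
  (Y=0, Z=1, W=2, X=2) weight 1/64
  (Y=0, Z=1, W=2, X=3) weight 1/64
  (Y=0, Z=1, W=3, X=1) weight 1/64
  (Y=0, Z=1, W=3, X=2) weight 1/64
  (Y=0, Z=1, W=3, X=3) weight 1/64
  (Y=0, Z=1, W=4, X=1) weight 1/64
  (Y=0, Z=1, W=4, X=2) weight 1/64
  (Y=1, Z=2, W=2, X=1) weight 1/384
  … 15 more
Group by Z:
  weight(Z=1) = 3/16
  weight(Z=2) = 1/32
Total weight = 3/16 + 1/32 = 7/32
P(Z=1 | obs) = 3/16 / 7/32 = 6/7
P(Z=2 | obs) = 1/32 / 7/32 = 1/7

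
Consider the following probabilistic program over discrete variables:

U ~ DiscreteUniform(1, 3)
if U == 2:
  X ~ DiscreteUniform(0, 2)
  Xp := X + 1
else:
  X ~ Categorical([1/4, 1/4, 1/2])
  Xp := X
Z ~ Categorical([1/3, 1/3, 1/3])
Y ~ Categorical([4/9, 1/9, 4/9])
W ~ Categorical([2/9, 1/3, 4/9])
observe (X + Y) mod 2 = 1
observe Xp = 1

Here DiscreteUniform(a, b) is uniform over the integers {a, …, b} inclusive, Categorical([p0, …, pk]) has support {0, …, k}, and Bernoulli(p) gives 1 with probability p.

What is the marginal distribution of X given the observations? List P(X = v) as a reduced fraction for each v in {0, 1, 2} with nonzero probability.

Enumerate traces; 45 have nonzero weight after conditioning:
  (U=1, X=1, Z=0, Y=0, W=0) weight 2/729
  (U=1, X=1, Z=0, Y=0, W=1) weight 1/243
  (U=1, X=1, Z=0, Y=0, W=2) weight 4/729
  (U=1, X=1, Z=0, Y=2, W=0) weight 2/729
  (U=1, X=1, Z=0, Y=2, W=1) weight 1/243
  (U=1, X=1, Z=0, Y=2, W=2) weight 4/729
  (U=1, X=1, Z=1, Y=0, W=0) weight 2/729
  (U=1, X=1, Z=1, Y=0, W=1) weight 1/243
  (U=2, X=0, Z=0, Y=1, W=0) weight 2/2187
  … 36 more
Group by X:
  weight(X=0) = 1/81
  weight(X=1) = 4/27
Total weight = 1/81 + 4/27 = 13/81
P(X=0 | obs) = 1/81 / 13/81 = 1/13
P(X=1 | obs) = 4/27 / 13/81 = 12/13

P(X=0) = 1/13, P(X=1) = 12/13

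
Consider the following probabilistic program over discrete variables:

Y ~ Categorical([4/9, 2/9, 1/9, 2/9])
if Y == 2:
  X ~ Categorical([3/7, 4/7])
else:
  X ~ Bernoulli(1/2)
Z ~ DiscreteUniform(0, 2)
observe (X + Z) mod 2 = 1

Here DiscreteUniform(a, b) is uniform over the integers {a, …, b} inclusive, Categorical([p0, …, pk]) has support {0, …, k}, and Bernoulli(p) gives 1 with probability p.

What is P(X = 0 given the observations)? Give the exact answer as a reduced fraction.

Enumerate traces; 12 have nonzero weight after conditioning:
  (Y=0, X=0, Z=1) weight 2/27
  (Y=0, X=1, Z=0) weight 2/27
  (Y=0, X=1, Z=2) weight 2/27
  (Y=1, X=0, Z=1) weight 1/27
  (Y=1, X=1, Z=0) weight 1/27
  (Y=1, X=1, Z=2) weight 1/27
  (Y=2, X=0, Z=1) weight 1/63
  (Y=2, X=1, Z=0) weight 4/189
  … 4 more
Group by X:
  weight(X=0) = 31/189
  weight(X=1) = 64/189
Total weight = 31/189 + 64/189 = 95/189
P(X=0 | obs) = 31/189 / 95/189 = 31/95
P(X=1 | obs) = 64/189 / 95/189 = 64/95

P(X = 0 | obs) = 31/95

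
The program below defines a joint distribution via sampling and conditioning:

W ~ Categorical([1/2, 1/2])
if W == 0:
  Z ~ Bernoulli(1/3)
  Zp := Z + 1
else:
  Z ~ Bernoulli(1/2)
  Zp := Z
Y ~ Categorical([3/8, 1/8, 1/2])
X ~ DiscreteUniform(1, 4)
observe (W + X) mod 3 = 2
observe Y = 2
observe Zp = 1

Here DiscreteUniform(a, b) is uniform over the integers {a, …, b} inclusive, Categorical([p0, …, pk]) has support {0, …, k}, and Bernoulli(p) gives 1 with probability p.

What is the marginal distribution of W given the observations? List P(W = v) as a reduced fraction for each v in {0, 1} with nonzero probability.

P(W=0) = 2/5, P(W=1) = 3/5

Enumerate traces; 3 have nonzero weight after conditioning:
  (W=0, Z=0, Y=2, X=2) weight 1/24
  (W=1, Z=1, Y=2, X=1) weight 1/32
  (W=1, Z=1, Y=2, X=4) weight 1/32
Group by W:
  weight(W=0) = 1/24
  weight(W=1) = 1/16
Total weight = 1/24 + 1/16 = 5/48
P(W=0 | obs) = 1/24 / 5/48 = 2/5
P(W=1 | obs) = 1/16 / 5/48 = 3/5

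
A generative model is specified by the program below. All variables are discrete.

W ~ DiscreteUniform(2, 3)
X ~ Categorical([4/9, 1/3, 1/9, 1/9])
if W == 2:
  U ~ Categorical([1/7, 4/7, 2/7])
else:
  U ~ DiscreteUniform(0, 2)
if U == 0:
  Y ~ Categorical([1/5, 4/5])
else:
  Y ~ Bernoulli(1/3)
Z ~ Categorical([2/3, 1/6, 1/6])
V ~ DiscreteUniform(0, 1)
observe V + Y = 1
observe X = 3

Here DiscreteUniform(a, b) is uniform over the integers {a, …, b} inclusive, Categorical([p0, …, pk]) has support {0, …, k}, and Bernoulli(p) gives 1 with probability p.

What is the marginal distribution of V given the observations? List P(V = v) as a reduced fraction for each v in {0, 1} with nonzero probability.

P(V=0) = 4/9, P(V=1) = 5/9

Enumerate traces; 36 have nonzero weight after conditioning:
  (W=2, X=3, U=0, Y=0, Z=0, V=1) weight 1/1890
  (W=2, X=3, U=0, Y=0, Z=1, V=1) weight 1/7560
  (W=2, X=3, U=0, Y=0, Z=2, V=1) weight 1/7560
  (W=2, X=3, U=0, Y=1, Z=0, V=0) weight 2/945
  (W=2, X=3, U=0, Y=1, Z=1, V=0) weight 1/1890
  (W=2, X=3, U=0, Y=1, Z=2, V=0) weight 1/1890
  (W=2, X=3, U=1, Y=0, Z=0, V=1) weight 4/567
  (W=2, X=3, U=1, Y=0, Z=1, V=1) weight 1/567
  … 28 more
Group by V:
  weight(V=0) = 2/81
  weight(V=1) = 5/162
Total weight = 2/81 + 5/162 = 1/18
P(V=0 | obs) = 2/81 / 1/18 = 4/9
P(V=1 | obs) = 5/162 / 1/18 = 5/9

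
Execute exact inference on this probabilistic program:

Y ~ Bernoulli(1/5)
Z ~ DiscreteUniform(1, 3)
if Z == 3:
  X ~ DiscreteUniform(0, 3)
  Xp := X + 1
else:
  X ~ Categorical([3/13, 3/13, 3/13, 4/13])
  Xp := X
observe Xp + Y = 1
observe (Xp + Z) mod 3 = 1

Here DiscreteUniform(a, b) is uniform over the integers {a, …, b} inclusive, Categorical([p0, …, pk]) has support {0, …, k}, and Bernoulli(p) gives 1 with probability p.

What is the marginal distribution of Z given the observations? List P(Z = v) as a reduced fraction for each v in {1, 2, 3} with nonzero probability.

P(Z=1) = 3/16, P(Z=3) = 13/16

Enumerate traces; 2 have nonzero weight after conditioning:
  (Y=0, Z=3, X=0) weight 1/15
  (Y=1, Z=1, X=0) weight 1/65
Group by Z:
  weight(Z=1) = 1/65
  weight(Z=3) = 1/15
Total weight = 1/65 + 1/15 = 16/195
P(Z=1 | obs) = 1/65 / 16/195 = 3/16
P(Z=3 | obs) = 1/15 / 16/195 = 13/16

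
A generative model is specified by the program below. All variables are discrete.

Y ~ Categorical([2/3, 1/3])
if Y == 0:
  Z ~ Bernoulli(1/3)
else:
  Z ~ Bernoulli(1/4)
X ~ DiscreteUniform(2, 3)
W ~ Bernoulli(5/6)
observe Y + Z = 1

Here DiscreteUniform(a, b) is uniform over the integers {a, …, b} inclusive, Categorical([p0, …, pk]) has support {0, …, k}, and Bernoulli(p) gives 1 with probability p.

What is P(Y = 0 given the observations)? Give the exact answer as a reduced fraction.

P(Y = 0 | obs) = 8/17

Enumerate traces; 8 have nonzero weight after conditioning:
  (Y=0, Z=1, X=2, W=0) weight 1/54
  (Y=0, Z=1, X=2, W=1) weight 5/54
  (Y=0, Z=1, X=3, W=0) weight 1/54
  (Y=0, Z=1, X=3, W=1) weight 5/54
  (Y=1, Z=0, X=2, W=0) weight 1/48
  (Y=1, Z=0, X=2, W=1) weight 5/48
  (Y=1, Z=0, X=3, W=0) weight 1/48
  (Y=1, Z=0, X=3, W=1) weight 5/48
Group by Y:
  weight(Y=0) = 2/9
  weight(Y=1) = 1/4
Total weight = 2/9 + 1/4 = 17/36
P(Y=0 | obs) = 2/9 / 17/36 = 8/17
P(Y=1 | obs) = 1/4 / 17/36 = 9/17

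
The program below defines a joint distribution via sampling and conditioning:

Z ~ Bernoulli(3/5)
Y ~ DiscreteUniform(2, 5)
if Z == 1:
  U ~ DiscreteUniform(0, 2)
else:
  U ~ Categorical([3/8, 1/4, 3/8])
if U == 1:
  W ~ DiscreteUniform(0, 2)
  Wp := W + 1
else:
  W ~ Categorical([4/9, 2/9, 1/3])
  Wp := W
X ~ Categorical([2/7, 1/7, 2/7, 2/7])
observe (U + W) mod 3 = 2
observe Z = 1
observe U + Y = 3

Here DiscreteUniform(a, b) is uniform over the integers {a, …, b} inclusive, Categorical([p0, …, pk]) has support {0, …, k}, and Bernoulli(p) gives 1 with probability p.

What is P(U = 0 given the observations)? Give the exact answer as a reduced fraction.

Enumerate traces; 8 have nonzero weight after conditioning:
  (Z=1, Y=2, U=1, W=1, X=0) weight 1/210
  (Z=1, Y=2, U=1, W=1, X=1) weight 1/420
  (Z=1, Y=2, U=1, W=1, X=2) weight 1/210
  (Z=1, Y=2, U=1, W=1, X=3) weight 1/210
  (Z=1, Y=3, U=0, W=2, X=0) weight 1/210
  (Z=1, Y=3, U=0, W=2, X=1) weight 1/420
  (Z=1, Y=3, U=0, W=2, X=2) weight 1/210
  (Z=1, Y=3, U=0, W=2, X=3) weight 1/210
Group by U:
  weight(U=0) = 1/60
  weight(U=1) = 1/60
Total weight = 1/60 + 1/60 = 1/30
P(U=0 | obs) = 1/60 / 1/30 = 1/2
P(U=1 | obs) = 1/60 / 1/30 = 1/2

P(U = 0 | obs) = 1/2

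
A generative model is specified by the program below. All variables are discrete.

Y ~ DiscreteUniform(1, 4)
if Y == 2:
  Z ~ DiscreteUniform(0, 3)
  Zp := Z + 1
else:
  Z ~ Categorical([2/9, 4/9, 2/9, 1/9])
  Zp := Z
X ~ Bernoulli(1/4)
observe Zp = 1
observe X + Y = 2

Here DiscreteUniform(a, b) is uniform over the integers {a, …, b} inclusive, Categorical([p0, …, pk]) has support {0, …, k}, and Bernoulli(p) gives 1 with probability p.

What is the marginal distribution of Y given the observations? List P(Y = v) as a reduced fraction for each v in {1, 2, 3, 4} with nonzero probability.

Enumerate traces; 2 have nonzero weight after conditioning:
  (Y=1, Z=1, X=1) weight 1/36
  (Y=2, Z=0, X=0) weight 3/64
Group by Y:
  weight(Y=1) = 1/36
  weight(Y=2) = 3/64
Total weight = 1/36 + 3/64 = 43/576
P(Y=1 | obs) = 1/36 / 43/576 = 16/43
P(Y=2 | obs) = 3/64 / 43/576 = 27/43

P(Y=1) = 16/43, P(Y=2) = 27/43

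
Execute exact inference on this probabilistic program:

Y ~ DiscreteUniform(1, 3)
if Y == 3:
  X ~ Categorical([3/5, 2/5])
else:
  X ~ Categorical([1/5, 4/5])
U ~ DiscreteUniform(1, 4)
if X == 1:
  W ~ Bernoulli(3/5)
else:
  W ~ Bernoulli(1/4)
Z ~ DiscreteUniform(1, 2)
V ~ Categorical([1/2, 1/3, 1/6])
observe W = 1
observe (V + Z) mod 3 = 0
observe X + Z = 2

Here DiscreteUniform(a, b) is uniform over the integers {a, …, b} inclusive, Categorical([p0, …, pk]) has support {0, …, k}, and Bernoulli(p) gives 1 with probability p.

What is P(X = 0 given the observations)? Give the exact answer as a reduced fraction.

Enumerate traces; 24 have nonzero weight after conditioning:
  (Y=1, X=0, U=1, W=1, Z=2, V=1) weight 1/1440
  (Y=1, X=0, U=2, W=1, Z=2, V=1) weight 1/1440
  (Y=1, X=0, U=3, W=1, Z=2, V=1) weight 1/1440
  (Y=1, X=0, U=4, W=1, Z=2, V=1) weight 1/1440
  (Y=1, X=1, U=1, W=1, Z=1, V=2) weight 1/300
  (Y=1, X=1, U=2, W=1, Z=1, V=2) weight 1/300
  (Y=1, X=1, U=3, W=1, Z=1, V=2) weight 1/300
  (Y=1, X=1, U=4, W=1, Z=1, V=2) weight 1/300
  … 16 more
Group by X:
  weight(X=0) = 1/72
  weight(X=1) = 1/30
Total weight = 1/72 + 1/30 = 17/360
P(X=0 | obs) = 1/72 / 17/360 = 5/17
P(X=1 | obs) = 1/30 / 17/360 = 12/17

P(X = 0 | obs) = 5/17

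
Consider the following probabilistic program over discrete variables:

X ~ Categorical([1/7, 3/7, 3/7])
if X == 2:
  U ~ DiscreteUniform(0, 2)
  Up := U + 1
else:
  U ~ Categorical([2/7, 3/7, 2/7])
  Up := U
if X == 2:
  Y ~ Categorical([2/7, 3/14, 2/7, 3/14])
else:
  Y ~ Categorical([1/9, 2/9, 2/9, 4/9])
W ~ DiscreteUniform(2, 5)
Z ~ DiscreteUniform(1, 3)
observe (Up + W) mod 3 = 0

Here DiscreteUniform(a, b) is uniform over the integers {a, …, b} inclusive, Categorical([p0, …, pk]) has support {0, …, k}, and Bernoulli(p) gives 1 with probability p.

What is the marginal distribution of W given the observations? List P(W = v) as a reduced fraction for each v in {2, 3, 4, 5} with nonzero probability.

Enumerate traces; 144 have nonzero weight after conditioning:
  (X=0, U=0, Y=0, W=3, Z=1) weight 1/2646
  (X=0, U=0, Y=0, W=3, Z=2) weight 1/2646
  (X=0, U=0, Y=0, W=3, Z=3) weight 1/2646
  (X=0, U=0, Y=1, W=3, Z=1) weight 1/1323
  (X=0, U=0, Y=1, W=3, Z=2) weight 1/1323
  (X=0, U=0, Y=1, W=3, Z=3) weight 1/1323
  (X=0, U=0, Y=2, W=3, Z=1) weight 1/1323
  (X=0, U=0, Y=2, W=3, Z=2) weight 1/1323
  (X=0, U=1, Y=0, W=2, Z=1) weight 1/1764
  (X=0, U=1, Y=0, W=5, Z=1) weight 1/1764
  … 134 more
Group by W:
  weight(W=2) = 19/196
  weight(W=3) = 15/196
  weight(W=4) = 15/196
  weight(W=5) = 19/196
Total weight = 19/196 + 15/196 + 15/196 + 19/196 = 17/49
P(W=2 | obs) = 19/196 / 17/49 = 19/68
P(W=3 | obs) = 15/196 / 17/49 = 15/68
P(W=4 | obs) = 15/196 / 17/49 = 15/68
P(W=5 | obs) = 19/196 / 17/49 = 19/68

P(W=2) = 19/68, P(W=3) = 15/68, P(W=4) = 15/68, P(W=5) = 19/68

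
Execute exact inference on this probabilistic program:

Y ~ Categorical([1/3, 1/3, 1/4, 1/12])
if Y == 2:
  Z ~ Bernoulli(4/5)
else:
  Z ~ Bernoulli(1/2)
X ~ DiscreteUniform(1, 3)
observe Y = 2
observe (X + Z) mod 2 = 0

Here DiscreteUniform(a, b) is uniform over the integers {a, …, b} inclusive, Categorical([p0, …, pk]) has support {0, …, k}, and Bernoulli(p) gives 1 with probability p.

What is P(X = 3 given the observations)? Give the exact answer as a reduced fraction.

Enumerate traces; 3 have nonzero weight after conditioning:
  (Y=2, Z=0, X=2) weight 1/60
  (Y=2, Z=1, X=1) weight 1/15
  (Y=2, Z=1, X=3) weight 1/15
Group by X:
  weight(X=1) = 1/15
  weight(X=2) = 1/60
  weight(X=3) = 1/15
Total weight = 1/15 + 1/60 + 1/15 = 3/20
P(X=1 | obs) = 1/15 / 3/20 = 4/9
P(X=2 | obs) = 1/60 / 3/20 = 1/9
P(X=3 | obs) = 1/15 / 3/20 = 4/9

P(X = 3 | obs) = 4/9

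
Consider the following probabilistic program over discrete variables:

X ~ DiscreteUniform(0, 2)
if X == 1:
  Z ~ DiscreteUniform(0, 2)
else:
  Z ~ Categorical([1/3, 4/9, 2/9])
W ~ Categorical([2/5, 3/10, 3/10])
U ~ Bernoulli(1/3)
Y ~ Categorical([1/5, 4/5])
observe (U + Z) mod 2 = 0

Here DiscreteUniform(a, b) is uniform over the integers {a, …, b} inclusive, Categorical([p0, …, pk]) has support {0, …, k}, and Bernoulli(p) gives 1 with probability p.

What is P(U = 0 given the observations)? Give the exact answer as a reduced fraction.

P(U = 0 | obs) = 32/43

Enumerate traces; 54 have nonzero weight after conditioning:
  (X=0, Z=0, W=0, U=0, Y=0) weight 4/675
  (X=0, Z=0, W=0, U=0, Y=1) weight 16/675
  (X=0, Z=0, W=1, U=0, Y=0) weight 1/225
  (X=0, Z=0, W=1, U=0, Y=1) weight 4/225
  (X=0, Z=0, W=2, U=0, Y=0) weight 1/225
  (X=0, Z=0, W=2, U=0, Y=1) weight 4/225
  (X=0, Z=1, W=0, U=1, Y=0) weight 8/2025
  (X=0, Z=1, W=0, U=1, Y=1) weight 32/2025
  … 46 more
Group by U:
  weight(U=0) = 32/81
  weight(U=1) = 11/81
Total weight = 32/81 + 11/81 = 43/81
P(U=0 | obs) = 32/81 / 43/81 = 32/43
P(U=1 | obs) = 11/81 / 43/81 = 11/43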